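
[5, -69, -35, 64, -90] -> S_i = Random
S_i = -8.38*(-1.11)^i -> [-8.38, 9.3, -10.32, 11.46, -12.72]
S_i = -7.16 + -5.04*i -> [-7.16, -12.2, -17.24, -22.28, -27.32]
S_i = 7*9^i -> [7, 63, 567, 5103, 45927]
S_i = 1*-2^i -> [1, -2, 4, -8, 16]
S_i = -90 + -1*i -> [-90, -91, -92, -93, -94]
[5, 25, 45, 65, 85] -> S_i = 5 + 20*i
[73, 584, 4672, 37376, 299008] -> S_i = 73*8^i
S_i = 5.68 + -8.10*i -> [5.68, -2.42, -10.52, -18.62, -26.72]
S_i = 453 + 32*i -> [453, 485, 517, 549, 581]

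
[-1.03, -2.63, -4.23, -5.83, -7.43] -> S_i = -1.03 + -1.60*i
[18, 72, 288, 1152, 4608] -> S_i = 18*4^i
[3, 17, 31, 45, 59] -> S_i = 3 + 14*i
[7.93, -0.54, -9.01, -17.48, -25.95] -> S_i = 7.93 + -8.47*i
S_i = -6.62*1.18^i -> [-6.62, -7.81, -9.22, -10.88, -12.83]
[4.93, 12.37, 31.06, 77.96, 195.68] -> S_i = 4.93*2.51^i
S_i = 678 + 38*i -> [678, 716, 754, 792, 830]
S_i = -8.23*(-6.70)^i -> [-8.23, 55.14, -369.44, 2475.28, -16584.37]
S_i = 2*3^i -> [2, 6, 18, 54, 162]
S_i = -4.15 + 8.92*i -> [-4.15, 4.77, 13.69, 22.61, 31.53]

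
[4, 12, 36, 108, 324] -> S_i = 4*3^i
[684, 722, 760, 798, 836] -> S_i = 684 + 38*i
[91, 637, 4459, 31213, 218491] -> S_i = 91*7^i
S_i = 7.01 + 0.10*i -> [7.01, 7.11, 7.21, 7.31, 7.41]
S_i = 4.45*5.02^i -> [4.45, 22.34, 112.14, 562.95, 2826.02]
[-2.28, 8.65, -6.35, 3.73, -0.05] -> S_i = Random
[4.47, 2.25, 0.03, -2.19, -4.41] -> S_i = 4.47 + -2.22*i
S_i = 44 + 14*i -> [44, 58, 72, 86, 100]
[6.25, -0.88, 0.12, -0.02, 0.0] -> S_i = 6.25*(-0.14)^i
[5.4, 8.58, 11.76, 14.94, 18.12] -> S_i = 5.40 + 3.18*i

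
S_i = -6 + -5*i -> [-6, -11, -16, -21, -26]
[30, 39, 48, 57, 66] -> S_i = 30 + 9*i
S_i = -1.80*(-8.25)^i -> [-1.8, 14.85, -122.51, 1010.73, -8338.51]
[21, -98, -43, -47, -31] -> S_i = Random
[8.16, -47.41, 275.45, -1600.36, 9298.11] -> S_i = 8.16*(-5.81)^i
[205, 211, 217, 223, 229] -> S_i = 205 + 6*i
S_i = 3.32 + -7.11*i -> [3.32, -3.79, -10.9, -18.01, -25.12]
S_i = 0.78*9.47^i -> [0.78, 7.39, 69.95, 662.44, 6273.28]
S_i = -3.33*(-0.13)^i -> [-3.33, 0.43, -0.06, 0.01, -0.0]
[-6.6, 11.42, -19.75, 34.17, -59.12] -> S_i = -6.60*(-1.73)^i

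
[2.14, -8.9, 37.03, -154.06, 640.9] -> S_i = 2.14*(-4.16)^i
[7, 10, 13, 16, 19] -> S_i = 7 + 3*i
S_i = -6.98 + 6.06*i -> [-6.98, -0.92, 5.14, 11.2, 17.26]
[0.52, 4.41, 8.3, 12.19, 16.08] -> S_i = 0.52 + 3.89*i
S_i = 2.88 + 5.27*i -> [2.88, 8.15, 13.42, 18.69, 23.96]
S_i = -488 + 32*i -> [-488, -456, -424, -392, -360]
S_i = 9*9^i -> [9, 81, 729, 6561, 59049]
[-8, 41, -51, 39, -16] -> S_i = Random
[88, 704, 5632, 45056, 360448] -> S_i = 88*8^i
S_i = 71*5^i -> [71, 355, 1775, 8875, 44375]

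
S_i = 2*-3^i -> [2, -6, 18, -54, 162]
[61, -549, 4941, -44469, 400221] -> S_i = 61*-9^i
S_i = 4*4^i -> [4, 16, 64, 256, 1024]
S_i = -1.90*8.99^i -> [-1.9, -17.08, -153.56, -1380.49, -12410.59]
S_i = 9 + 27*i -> [9, 36, 63, 90, 117]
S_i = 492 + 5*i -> [492, 497, 502, 507, 512]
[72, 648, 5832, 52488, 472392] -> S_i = 72*9^i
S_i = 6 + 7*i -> [6, 13, 20, 27, 34]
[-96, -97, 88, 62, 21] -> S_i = Random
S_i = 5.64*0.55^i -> [5.64, 3.1, 1.71, 0.94, 0.52]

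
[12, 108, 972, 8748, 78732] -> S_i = 12*9^i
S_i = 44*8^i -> [44, 352, 2816, 22528, 180224]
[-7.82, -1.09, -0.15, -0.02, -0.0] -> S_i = -7.82*0.14^i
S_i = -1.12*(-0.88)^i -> [-1.12, 0.99, -0.87, 0.76, -0.67]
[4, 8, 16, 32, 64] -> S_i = 4*2^i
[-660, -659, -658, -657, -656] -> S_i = -660 + 1*i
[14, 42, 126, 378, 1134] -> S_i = 14*3^i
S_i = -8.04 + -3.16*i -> [-8.04, -11.2, -14.36, -17.52, -20.68]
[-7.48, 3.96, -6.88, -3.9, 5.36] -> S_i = Random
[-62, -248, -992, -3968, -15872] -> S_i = -62*4^i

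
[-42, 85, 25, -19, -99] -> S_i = Random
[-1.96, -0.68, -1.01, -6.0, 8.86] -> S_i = Random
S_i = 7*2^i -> [7, 14, 28, 56, 112]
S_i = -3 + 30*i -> [-3, 27, 57, 87, 117]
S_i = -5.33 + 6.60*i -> [-5.33, 1.27, 7.87, 14.47, 21.07]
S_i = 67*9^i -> [67, 603, 5427, 48843, 439587]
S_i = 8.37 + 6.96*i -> [8.37, 15.33, 22.29, 29.25, 36.21]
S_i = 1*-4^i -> [1, -4, 16, -64, 256]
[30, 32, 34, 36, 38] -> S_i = 30 + 2*i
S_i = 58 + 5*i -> [58, 63, 68, 73, 78]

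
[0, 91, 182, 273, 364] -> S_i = 0 + 91*i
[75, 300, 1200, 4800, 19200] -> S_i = 75*4^i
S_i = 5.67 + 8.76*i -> [5.67, 14.43, 23.19, 31.95, 40.71]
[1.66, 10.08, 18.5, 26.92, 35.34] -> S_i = 1.66 + 8.42*i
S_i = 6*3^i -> [6, 18, 54, 162, 486]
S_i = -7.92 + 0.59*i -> [-7.92, -7.33, -6.74, -6.15, -5.56]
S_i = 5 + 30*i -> [5, 35, 65, 95, 125]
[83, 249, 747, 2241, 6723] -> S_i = 83*3^i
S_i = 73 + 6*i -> [73, 79, 85, 91, 97]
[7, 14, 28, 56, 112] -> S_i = 7*2^i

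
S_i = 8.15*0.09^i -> [8.15, 0.73, 0.07, 0.01, 0.0]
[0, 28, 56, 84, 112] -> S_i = 0 + 28*i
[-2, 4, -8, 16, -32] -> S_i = -2*-2^i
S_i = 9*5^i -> [9, 45, 225, 1125, 5625]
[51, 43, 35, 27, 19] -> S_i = 51 + -8*i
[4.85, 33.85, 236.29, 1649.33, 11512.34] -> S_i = 4.85*6.98^i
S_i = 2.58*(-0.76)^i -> [2.58, -1.96, 1.49, -1.13, 0.86]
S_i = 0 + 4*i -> [0, 4, 8, 12, 16]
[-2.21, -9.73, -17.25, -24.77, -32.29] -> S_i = -2.21 + -7.52*i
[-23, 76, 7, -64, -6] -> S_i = Random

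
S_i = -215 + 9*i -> [-215, -206, -197, -188, -179]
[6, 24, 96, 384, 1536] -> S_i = 6*4^i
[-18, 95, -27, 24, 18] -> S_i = Random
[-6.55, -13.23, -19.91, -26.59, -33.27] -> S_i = -6.55 + -6.68*i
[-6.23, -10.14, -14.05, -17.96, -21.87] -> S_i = -6.23 + -3.91*i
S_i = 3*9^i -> [3, 27, 243, 2187, 19683]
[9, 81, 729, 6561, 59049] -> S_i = 9*9^i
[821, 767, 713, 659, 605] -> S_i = 821 + -54*i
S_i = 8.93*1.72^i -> [8.93, 15.36, 26.42, 45.44, 78.16]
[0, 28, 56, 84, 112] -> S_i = 0 + 28*i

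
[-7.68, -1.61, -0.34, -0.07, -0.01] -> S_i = -7.68*0.21^i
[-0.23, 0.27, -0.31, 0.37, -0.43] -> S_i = -0.23*(-1.17)^i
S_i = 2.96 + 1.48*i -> [2.96, 4.44, 5.92, 7.4, 8.88]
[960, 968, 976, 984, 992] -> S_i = 960 + 8*i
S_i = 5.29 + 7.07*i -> [5.29, 12.36, 19.43, 26.5, 33.57]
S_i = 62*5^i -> [62, 310, 1550, 7750, 38750]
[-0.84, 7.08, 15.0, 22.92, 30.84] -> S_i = -0.84 + 7.92*i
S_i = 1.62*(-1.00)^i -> [1.62, -1.62, 1.62, -1.62, 1.62]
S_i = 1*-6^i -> [1, -6, 36, -216, 1296]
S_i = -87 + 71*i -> [-87, -16, 55, 126, 197]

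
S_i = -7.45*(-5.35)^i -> [-7.45, 39.86, -213.24, 1140.82, -6103.39]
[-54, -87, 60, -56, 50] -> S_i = Random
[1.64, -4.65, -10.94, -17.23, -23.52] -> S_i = 1.64 + -6.29*i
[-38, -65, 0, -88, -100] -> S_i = Random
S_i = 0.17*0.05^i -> [0.17, 0.01, 0.0, 0.0, 0.0]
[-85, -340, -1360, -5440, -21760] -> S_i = -85*4^i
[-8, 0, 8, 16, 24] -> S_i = -8 + 8*i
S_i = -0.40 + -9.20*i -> [-0.4, -9.6, -18.8, -28.0, -37.2]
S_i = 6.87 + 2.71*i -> [6.87, 9.58, 12.29, 15.0, 17.71]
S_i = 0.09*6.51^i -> [0.09, 0.59, 3.81, 24.83, 161.65]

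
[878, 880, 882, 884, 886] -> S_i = 878 + 2*i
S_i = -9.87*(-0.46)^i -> [-9.87, 4.54, -2.09, 0.96, -0.44]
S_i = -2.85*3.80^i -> [-2.85, -10.83, -41.15, -156.39, -594.26]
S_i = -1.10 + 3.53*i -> [-1.1, 2.43, 5.96, 9.49, 13.02]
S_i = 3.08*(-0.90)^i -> [3.08, -2.77, 2.49, -2.25, 2.02]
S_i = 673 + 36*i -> [673, 709, 745, 781, 817]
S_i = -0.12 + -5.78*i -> [-0.12, -5.9, -11.68, -17.46, -23.24]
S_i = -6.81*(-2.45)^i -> [-6.81, 16.68, -40.88, 100.15, -245.36]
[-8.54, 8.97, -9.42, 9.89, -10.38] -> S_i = -8.54*(-1.05)^i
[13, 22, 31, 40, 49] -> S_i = 13 + 9*i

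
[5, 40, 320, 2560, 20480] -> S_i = 5*8^i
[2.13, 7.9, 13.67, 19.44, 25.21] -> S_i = 2.13 + 5.77*i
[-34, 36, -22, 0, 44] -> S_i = Random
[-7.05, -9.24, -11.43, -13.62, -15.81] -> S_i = -7.05 + -2.19*i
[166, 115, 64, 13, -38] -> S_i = 166 + -51*i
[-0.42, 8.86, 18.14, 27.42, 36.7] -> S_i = -0.42 + 9.28*i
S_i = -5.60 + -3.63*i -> [-5.6, -9.23, -12.86, -16.49, -20.12]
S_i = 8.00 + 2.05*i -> [8.0, 10.05, 12.1, 14.15, 16.2]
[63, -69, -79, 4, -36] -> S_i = Random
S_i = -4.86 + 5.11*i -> [-4.86, 0.25, 5.36, 10.47, 15.58]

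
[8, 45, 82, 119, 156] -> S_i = 8 + 37*i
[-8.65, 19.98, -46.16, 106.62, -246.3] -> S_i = -8.65*(-2.31)^i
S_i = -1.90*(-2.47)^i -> [-1.9, 4.69, -11.59, 28.63, -70.72]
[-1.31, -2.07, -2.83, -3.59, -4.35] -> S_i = -1.31 + -0.76*i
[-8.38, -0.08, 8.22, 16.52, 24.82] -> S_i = -8.38 + 8.30*i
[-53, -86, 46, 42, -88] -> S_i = Random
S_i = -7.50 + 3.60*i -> [-7.5, -3.9, -0.3, 3.3, 6.9]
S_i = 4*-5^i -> [4, -20, 100, -500, 2500]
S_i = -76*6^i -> [-76, -456, -2736, -16416, -98496]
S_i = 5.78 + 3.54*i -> [5.78, 9.32, 12.86, 16.4, 19.94]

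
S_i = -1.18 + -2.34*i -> [-1.18, -3.52, -5.86, -8.2, -10.54]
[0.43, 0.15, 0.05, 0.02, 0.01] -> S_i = 0.43*0.34^i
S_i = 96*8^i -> [96, 768, 6144, 49152, 393216]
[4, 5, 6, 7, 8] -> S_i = 4 + 1*i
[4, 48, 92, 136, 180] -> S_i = 4 + 44*i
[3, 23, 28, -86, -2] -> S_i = Random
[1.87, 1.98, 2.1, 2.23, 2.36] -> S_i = 1.87*1.06^i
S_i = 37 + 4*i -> [37, 41, 45, 49, 53]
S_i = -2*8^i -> [-2, -16, -128, -1024, -8192]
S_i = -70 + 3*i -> [-70, -67, -64, -61, -58]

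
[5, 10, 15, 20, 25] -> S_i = 5 + 5*i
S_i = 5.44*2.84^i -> [5.44, 15.45, 43.88, 124.61, 353.89]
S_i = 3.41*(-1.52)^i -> [3.41, -5.18, 7.88, -11.98, 18.2]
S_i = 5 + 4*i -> [5, 9, 13, 17, 21]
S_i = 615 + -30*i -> [615, 585, 555, 525, 495]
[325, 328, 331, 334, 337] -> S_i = 325 + 3*i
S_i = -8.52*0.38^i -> [-8.52, -3.24, -1.23, -0.47, -0.18]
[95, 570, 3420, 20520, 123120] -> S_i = 95*6^i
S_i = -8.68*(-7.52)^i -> [-8.68, 65.27, -490.86, 3691.25, -27758.19]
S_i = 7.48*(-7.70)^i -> [7.48, -57.6, 443.49, -3414.87, 26294.47]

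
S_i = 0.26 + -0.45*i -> [0.26, -0.19, -0.64, -1.09, -1.54]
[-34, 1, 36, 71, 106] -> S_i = -34 + 35*i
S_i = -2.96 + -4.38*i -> [-2.96, -7.34, -11.72, -16.1, -20.48]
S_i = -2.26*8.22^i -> [-2.26, -18.58, -152.7, -1255.23, -10318.0]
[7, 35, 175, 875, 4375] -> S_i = 7*5^i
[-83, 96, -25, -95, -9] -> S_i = Random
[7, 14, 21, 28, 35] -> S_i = 7 + 7*i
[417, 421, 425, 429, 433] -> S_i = 417 + 4*i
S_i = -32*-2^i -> [-32, 64, -128, 256, -512]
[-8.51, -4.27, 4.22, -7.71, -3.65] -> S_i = Random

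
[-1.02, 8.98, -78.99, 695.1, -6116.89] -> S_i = -1.02*(-8.80)^i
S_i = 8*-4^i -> [8, -32, 128, -512, 2048]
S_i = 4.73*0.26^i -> [4.73, 1.23, 0.32, 0.08, 0.02]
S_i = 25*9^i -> [25, 225, 2025, 18225, 164025]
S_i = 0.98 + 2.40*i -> [0.98, 3.38, 5.78, 8.18, 10.58]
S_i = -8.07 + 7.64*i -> [-8.07, -0.43, 7.21, 14.85, 22.49]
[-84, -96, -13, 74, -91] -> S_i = Random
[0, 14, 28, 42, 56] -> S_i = 0 + 14*i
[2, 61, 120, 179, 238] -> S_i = 2 + 59*i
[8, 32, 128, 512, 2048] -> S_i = 8*4^i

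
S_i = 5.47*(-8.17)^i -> [5.47, -44.69, 365.12, -2983.0, 24371.12]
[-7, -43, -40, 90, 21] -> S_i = Random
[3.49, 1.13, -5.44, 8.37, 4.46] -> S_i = Random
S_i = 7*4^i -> [7, 28, 112, 448, 1792]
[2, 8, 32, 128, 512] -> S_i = 2*4^i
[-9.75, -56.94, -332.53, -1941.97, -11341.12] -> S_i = -9.75*5.84^i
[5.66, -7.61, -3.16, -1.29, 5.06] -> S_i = Random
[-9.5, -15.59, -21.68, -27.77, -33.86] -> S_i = -9.50 + -6.09*i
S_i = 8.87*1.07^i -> [8.87, 9.49, 10.16, 10.87, 11.63]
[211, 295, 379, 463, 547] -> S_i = 211 + 84*i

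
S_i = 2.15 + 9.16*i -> [2.15, 11.31, 20.47, 29.63, 38.79]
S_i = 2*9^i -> [2, 18, 162, 1458, 13122]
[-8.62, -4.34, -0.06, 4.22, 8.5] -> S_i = -8.62 + 4.28*i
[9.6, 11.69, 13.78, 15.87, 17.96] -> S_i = 9.60 + 2.09*i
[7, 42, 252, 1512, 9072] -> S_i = 7*6^i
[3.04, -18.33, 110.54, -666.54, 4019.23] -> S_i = 3.04*(-6.03)^i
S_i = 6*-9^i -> [6, -54, 486, -4374, 39366]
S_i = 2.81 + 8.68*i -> [2.81, 11.49, 20.17, 28.85, 37.53]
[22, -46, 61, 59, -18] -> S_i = Random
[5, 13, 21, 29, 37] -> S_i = 5 + 8*i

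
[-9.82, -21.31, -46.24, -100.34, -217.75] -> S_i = -9.82*2.17^i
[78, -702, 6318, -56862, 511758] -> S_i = 78*-9^i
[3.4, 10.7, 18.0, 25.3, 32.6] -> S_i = 3.40 + 7.30*i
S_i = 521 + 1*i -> [521, 522, 523, 524, 525]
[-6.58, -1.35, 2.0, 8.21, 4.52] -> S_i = Random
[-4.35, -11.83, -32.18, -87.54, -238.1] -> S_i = -4.35*2.72^i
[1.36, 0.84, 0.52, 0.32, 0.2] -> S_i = 1.36*0.62^i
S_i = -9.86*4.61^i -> [-9.86, -45.45, -209.55, -966.01, -4453.29]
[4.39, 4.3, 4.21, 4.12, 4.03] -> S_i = 4.39 + -0.09*i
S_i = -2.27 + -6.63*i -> [-2.27, -8.9, -15.53, -22.16, -28.79]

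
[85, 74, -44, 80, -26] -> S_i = Random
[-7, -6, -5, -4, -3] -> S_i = -7 + 1*i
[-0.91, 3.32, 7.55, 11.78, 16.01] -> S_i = -0.91 + 4.23*i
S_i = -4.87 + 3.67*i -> [-4.87, -1.2, 2.47, 6.14, 9.81]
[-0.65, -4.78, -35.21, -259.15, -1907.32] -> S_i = -0.65*7.36^i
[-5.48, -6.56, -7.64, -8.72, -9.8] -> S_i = -5.48 + -1.08*i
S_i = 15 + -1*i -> [15, 14, 13, 12, 11]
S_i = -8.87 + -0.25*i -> [-8.87, -9.12, -9.37, -9.62, -9.87]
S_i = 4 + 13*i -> [4, 17, 30, 43, 56]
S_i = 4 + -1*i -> [4, 3, 2, 1, 0]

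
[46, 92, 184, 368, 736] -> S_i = 46*2^i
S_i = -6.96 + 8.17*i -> [-6.96, 1.21, 9.38, 17.55, 25.72]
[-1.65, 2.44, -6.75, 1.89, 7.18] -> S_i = Random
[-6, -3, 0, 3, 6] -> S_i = -6 + 3*i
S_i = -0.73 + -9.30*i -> [-0.73, -10.03, -19.33, -28.63, -37.93]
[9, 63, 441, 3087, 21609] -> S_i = 9*7^i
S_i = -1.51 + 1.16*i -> [-1.51, -0.35, 0.81, 1.97, 3.13]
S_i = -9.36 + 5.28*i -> [-9.36, -4.08, 1.2, 6.48, 11.76]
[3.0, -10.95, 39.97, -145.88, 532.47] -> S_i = 3.00*(-3.65)^i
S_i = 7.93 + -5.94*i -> [7.93, 1.99, -3.95, -9.89, -15.83]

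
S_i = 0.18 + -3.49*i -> [0.18, -3.31, -6.8, -10.29, -13.78]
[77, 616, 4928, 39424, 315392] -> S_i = 77*8^i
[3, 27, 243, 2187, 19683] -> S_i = 3*9^i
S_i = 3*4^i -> [3, 12, 48, 192, 768]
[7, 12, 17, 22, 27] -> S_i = 7 + 5*i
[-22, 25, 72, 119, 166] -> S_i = -22 + 47*i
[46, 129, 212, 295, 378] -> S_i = 46 + 83*i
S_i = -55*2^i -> [-55, -110, -220, -440, -880]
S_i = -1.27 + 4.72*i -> [-1.27, 3.45, 8.17, 12.89, 17.61]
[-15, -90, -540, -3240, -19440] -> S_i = -15*6^i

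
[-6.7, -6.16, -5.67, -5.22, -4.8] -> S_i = -6.70*0.92^i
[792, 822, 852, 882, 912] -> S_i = 792 + 30*i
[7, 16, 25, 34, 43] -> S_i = 7 + 9*i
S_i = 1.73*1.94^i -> [1.73, 3.36, 6.51, 12.63, 24.5]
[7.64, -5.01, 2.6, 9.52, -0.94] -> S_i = Random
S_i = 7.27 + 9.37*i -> [7.27, 16.64, 26.01, 35.38, 44.75]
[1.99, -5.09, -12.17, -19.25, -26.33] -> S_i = 1.99 + -7.08*i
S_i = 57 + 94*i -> [57, 151, 245, 339, 433]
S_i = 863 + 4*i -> [863, 867, 871, 875, 879]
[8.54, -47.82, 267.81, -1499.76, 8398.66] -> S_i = 8.54*(-5.60)^i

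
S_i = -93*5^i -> [-93, -465, -2325, -11625, -58125]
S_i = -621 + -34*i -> [-621, -655, -689, -723, -757]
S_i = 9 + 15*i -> [9, 24, 39, 54, 69]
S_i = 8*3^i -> [8, 24, 72, 216, 648]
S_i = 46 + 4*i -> [46, 50, 54, 58, 62]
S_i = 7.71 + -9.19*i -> [7.71, -1.48, -10.67, -19.86, -29.05]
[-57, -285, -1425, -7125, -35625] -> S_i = -57*5^i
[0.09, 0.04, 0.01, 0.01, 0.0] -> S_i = 0.09*0.39^i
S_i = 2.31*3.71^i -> [2.31, 8.57, 31.8, 117.96, 437.63]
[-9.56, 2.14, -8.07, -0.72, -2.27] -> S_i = Random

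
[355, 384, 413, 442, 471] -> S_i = 355 + 29*i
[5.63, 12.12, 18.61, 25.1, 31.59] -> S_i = 5.63 + 6.49*i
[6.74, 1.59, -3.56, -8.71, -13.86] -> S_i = 6.74 + -5.15*i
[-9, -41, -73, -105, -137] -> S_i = -9 + -32*i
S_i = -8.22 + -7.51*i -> [-8.22, -15.73, -23.24, -30.75, -38.26]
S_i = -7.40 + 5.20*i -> [-7.4, -2.2, 3.0, 8.2, 13.4]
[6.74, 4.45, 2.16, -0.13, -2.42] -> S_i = 6.74 + -2.29*i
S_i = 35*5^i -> [35, 175, 875, 4375, 21875]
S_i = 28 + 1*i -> [28, 29, 30, 31, 32]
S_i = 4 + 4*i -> [4, 8, 12, 16, 20]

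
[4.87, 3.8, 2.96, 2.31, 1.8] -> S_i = 4.87*0.78^i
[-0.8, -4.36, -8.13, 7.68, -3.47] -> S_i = Random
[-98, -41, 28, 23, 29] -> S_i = Random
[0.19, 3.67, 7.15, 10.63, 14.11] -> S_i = 0.19 + 3.48*i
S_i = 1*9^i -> [1, 9, 81, 729, 6561]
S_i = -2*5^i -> [-2, -10, -50, -250, -1250]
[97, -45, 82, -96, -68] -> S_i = Random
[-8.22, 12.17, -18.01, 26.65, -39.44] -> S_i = -8.22*(-1.48)^i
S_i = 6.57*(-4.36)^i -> [6.57, -28.65, 124.89, -544.53, 2374.17]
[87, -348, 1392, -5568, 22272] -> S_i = 87*-4^i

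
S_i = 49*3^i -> [49, 147, 441, 1323, 3969]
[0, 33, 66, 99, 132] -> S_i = 0 + 33*i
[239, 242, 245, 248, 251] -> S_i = 239 + 3*i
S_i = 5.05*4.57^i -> [5.05, 23.08, 105.47, 481.99, 2202.7]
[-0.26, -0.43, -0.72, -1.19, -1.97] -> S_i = -0.26*1.66^i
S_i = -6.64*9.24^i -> [-6.64, -61.35, -566.91, -5238.22, -48401.18]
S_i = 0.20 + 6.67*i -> [0.2, 6.87, 13.54, 20.21, 26.88]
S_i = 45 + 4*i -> [45, 49, 53, 57, 61]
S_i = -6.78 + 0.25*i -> [-6.78, -6.53, -6.28, -6.03, -5.78]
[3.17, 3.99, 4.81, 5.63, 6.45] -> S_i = 3.17 + 0.82*i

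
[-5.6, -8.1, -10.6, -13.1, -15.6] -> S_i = -5.60 + -2.50*i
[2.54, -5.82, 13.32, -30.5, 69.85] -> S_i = 2.54*(-2.29)^i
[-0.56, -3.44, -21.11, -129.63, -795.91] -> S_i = -0.56*6.14^i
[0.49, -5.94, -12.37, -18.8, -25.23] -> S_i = 0.49 + -6.43*i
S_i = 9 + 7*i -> [9, 16, 23, 30, 37]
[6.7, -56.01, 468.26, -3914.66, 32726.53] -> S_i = 6.70*(-8.36)^i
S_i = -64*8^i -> [-64, -512, -4096, -32768, -262144]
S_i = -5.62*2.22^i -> [-5.62, -12.48, -27.7, -61.49, -136.5]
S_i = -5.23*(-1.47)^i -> [-5.23, 7.69, -11.3, 16.61, -24.42]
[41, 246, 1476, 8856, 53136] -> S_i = 41*6^i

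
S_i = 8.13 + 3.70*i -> [8.13, 11.83, 15.53, 19.23, 22.93]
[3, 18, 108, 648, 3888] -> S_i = 3*6^i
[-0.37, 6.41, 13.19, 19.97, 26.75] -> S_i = -0.37 + 6.78*i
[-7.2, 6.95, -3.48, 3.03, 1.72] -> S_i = Random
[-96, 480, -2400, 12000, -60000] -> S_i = -96*-5^i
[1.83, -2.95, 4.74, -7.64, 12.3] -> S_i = 1.83*(-1.61)^i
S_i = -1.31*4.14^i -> [-1.31, -5.42, -22.45, -92.95, -384.83]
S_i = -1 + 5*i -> [-1, 4, 9, 14, 19]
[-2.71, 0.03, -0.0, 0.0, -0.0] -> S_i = -2.71*(-0.01)^i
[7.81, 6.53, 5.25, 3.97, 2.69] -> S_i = 7.81 + -1.28*i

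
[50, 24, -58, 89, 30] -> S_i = Random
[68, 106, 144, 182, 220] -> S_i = 68 + 38*i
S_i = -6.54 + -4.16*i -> [-6.54, -10.7, -14.86, -19.02, -23.18]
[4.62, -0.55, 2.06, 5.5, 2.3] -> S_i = Random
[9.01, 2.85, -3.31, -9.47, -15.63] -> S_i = 9.01 + -6.16*i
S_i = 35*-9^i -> [35, -315, 2835, -25515, 229635]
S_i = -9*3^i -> [-9, -27, -81, -243, -729]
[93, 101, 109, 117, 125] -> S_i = 93 + 8*i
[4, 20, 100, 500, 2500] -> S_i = 4*5^i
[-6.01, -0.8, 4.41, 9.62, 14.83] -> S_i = -6.01 + 5.21*i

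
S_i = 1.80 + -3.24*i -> [1.8, -1.44, -4.68, -7.92, -11.16]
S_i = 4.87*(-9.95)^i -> [4.87, -48.46, 482.14, -4797.31, 47733.28]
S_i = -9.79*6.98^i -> [-9.79, -68.33, -476.97, -3329.27, -23238.3]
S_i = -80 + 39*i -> [-80, -41, -2, 37, 76]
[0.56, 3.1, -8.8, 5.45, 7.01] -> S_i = Random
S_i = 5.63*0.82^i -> [5.63, 4.62, 3.79, 3.1, 2.55]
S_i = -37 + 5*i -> [-37, -32, -27, -22, -17]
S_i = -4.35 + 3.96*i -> [-4.35, -0.39, 3.57, 7.53, 11.49]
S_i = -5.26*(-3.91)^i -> [-5.26, 20.57, -80.42, 314.42, -1229.4]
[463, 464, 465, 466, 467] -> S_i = 463 + 1*i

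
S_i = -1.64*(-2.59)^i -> [-1.64, 4.25, -11.0, 28.49, -73.8]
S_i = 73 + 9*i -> [73, 82, 91, 100, 109]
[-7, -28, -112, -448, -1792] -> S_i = -7*4^i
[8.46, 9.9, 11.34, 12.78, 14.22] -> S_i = 8.46 + 1.44*i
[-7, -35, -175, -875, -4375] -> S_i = -7*5^i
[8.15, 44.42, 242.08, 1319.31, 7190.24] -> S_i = 8.15*5.45^i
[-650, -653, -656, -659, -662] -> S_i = -650 + -3*i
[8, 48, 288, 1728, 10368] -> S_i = 8*6^i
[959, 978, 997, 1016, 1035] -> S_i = 959 + 19*i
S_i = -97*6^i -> [-97, -582, -3492, -20952, -125712]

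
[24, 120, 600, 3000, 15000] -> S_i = 24*5^i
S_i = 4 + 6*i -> [4, 10, 16, 22, 28]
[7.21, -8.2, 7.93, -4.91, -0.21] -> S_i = Random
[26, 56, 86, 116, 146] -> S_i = 26 + 30*i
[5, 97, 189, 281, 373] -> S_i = 5 + 92*i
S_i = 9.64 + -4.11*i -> [9.64, 5.53, 1.42, -2.69, -6.8]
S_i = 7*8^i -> [7, 56, 448, 3584, 28672]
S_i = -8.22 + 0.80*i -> [-8.22, -7.42, -6.62, -5.82, -5.02]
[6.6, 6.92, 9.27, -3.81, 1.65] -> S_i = Random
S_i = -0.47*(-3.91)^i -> [-0.47, 1.84, -7.19, 28.09, -109.85]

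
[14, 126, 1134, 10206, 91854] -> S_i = 14*9^i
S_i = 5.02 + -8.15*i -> [5.02, -3.13, -11.28, -19.43, -27.58]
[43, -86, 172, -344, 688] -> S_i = 43*-2^i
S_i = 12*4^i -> [12, 48, 192, 768, 3072]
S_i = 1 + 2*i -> [1, 3, 5, 7, 9]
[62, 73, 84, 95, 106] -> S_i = 62 + 11*i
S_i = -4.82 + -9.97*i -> [-4.82, -14.79, -24.76, -34.73, -44.7]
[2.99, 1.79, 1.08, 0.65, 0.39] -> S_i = 2.99*0.60^i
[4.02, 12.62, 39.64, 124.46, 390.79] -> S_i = 4.02*3.14^i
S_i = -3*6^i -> [-3, -18, -108, -648, -3888]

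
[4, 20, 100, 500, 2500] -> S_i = 4*5^i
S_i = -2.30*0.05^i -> [-2.3, -0.12, -0.01, -0.0, -0.0]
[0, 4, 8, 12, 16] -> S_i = 0 + 4*i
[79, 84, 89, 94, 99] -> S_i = 79 + 5*i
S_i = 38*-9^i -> [38, -342, 3078, -27702, 249318]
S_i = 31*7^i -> [31, 217, 1519, 10633, 74431]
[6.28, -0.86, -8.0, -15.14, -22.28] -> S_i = 6.28 + -7.14*i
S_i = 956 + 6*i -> [956, 962, 968, 974, 980]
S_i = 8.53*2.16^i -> [8.53, 18.42, 39.8, 85.96, 185.68]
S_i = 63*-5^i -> [63, -315, 1575, -7875, 39375]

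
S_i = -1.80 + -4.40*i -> [-1.8, -6.2, -10.6, -15.0, -19.4]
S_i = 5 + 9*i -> [5, 14, 23, 32, 41]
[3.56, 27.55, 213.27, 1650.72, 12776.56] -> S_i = 3.56*7.74^i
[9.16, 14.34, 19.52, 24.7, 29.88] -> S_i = 9.16 + 5.18*i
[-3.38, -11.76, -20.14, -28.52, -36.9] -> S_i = -3.38 + -8.38*i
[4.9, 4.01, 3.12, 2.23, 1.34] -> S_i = 4.90 + -0.89*i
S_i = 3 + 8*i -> [3, 11, 19, 27, 35]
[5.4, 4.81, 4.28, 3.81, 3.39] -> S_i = 5.40*0.89^i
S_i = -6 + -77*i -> [-6, -83, -160, -237, -314]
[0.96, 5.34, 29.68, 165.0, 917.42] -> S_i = 0.96*5.56^i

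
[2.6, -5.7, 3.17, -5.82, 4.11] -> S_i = Random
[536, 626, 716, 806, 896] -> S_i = 536 + 90*i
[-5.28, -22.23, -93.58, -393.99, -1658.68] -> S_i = -5.28*4.21^i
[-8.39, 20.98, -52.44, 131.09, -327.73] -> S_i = -8.39*(-2.50)^i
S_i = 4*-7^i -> [4, -28, 196, -1372, 9604]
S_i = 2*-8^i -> [2, -16, 128, -1024, 8192]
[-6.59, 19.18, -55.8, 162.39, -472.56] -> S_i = -6.59*(-2.91)^i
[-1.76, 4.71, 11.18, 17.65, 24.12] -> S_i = -1.76 + 6.47*i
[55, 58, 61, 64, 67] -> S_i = 55 + 3*i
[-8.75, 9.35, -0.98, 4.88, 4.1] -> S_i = Random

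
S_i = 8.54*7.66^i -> [8.54, 65.42, 501.09, 3838.35, 29401.73]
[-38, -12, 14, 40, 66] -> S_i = -38 + 26*i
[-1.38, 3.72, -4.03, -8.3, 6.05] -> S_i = Random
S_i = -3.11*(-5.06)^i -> [-3.11, 15.74, -79.63, 402.91, -2038.74]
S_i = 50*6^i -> [50, 300, 1800, 10800, 64800]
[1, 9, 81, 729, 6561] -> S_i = 1*9^i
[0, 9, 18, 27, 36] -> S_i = 0 + 9*i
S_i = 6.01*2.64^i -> [6.01, 15.87, 41.89, 110.58, 291.94]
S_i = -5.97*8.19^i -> [-5.97, -48.89, -400.44, -3279.64, -26860.24]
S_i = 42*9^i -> [42, 378, 3402, 30618, 275562]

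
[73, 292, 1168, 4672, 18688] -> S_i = 73*4^i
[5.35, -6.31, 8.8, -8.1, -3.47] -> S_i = Random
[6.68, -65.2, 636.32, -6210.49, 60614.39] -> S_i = 6.68*(-9.76)^i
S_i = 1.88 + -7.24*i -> [1.88, -5.36, -12.6, -19.84, -27.08]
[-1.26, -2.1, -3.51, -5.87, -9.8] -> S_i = -1.26*1.67^i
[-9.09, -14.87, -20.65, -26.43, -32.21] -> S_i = -9.09 + -5.78*i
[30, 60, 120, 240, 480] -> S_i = 30*2^i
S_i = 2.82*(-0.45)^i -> [2.82, -1.27, 0.57, -0.26, 0.12]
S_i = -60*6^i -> [-60, -360, -2160, -12960, -77760]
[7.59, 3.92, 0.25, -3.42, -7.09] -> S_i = 7.59 + -3.67*i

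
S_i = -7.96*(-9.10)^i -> [-7.96, 72.44, -659.17, 5998.43, -54585.67]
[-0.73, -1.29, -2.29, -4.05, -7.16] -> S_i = -0.73*1.77^i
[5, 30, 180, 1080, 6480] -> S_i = 5*6^i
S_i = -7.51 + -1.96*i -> [-7.51, -9.47, -11.43, -13.39, -15.35]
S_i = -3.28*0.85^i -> [-3.28, -2.79, -2.37, -2.01, -1.71]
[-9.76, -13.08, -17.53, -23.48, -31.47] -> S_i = -9.76*1.34^i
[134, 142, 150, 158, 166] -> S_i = 134 + 8*i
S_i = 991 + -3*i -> [991, 988, 985, 982, 979]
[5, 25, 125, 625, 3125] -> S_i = 5*5^i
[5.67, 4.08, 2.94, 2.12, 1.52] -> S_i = 5.67*0.72^i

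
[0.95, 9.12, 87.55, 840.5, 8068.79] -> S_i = 0.95*9.60^i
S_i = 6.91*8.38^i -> [6.91, 57.91, 485.25, 4066.4, 34076.43]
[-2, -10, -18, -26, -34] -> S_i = -2 + -8*i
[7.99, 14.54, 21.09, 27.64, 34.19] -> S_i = 7.99 + 6.55*i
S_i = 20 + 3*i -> [20, 23, 26, 29, 32]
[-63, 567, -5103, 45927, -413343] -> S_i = -63*-9^i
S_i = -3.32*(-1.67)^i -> [-3.32, 5.54, -9.26, 15.46, -25.82]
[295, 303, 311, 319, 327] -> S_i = 295 + 8*i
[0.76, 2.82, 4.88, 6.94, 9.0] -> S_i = 0.76 + 2.06*i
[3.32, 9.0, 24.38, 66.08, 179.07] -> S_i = 3.32*2.71^i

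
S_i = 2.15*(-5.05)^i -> [2.15, -10.86, 54.83, -276.89, 1398.31]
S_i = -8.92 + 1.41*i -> [-8.92, -7.51, -6.1, -4.69, -3.28]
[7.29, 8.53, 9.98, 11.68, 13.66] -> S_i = 7.29*1.17^i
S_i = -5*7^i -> [-5, -35, -245, -1715, -12005]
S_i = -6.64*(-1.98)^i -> [-6.64, 13.15, -26.03, 51.54, -102.05]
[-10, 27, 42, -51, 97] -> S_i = Random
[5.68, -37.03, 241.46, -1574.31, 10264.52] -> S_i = 5.68*(-6.52)^i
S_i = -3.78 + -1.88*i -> [-3.78, -5.66, -7.54, -9.42, -11.3]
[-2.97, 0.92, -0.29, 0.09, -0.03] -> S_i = -2.97*(-0.31)^i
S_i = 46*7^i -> [46, 322, 2254, 15778, 110446]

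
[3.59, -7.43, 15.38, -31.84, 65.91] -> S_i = 3.59*(-2.07)^i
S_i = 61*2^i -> [61, 122, 244, 488, 976]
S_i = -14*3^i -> [-14, -42, -126, -378, -1134]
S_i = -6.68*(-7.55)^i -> [-6.68, 50.43, -380.78, 2874.86, -21705.22]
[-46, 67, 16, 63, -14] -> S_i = Random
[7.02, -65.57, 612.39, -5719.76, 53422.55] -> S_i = 7.02*(-9.34)^i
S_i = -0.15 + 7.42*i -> [-0.15, 7.27, 14.69, 22.11, 29.53]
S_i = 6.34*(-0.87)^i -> [6.34, -5.52, 4.8, -4.17, 3.63]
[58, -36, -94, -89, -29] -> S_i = Random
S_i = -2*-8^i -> [-2, 16, -128, 1024, -8192]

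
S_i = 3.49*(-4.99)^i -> [3.49, -17.42, 86.9, -433.64, 2163.85]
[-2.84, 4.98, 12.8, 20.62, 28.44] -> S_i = -2.84 + 7.82*i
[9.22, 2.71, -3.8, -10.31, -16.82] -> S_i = 9.22 + -6.51*i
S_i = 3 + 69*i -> [3, 72, 141, 210, 279]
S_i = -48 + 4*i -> [-48, -44, -40, -36, -32]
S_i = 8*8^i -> [8, 64, 512, 4096, 32768]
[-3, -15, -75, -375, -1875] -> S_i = -3*5^i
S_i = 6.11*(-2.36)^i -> [6.11, -14.42, 34.03, -80.31, 189.53]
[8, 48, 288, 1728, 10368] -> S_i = 8*6^i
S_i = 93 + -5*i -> [93, 88, 83, 78, 73]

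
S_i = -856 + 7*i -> [-856, -849, -842, -835, -828]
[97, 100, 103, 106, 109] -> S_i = 97 + 3*i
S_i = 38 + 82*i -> [38, 120, 202, 284, 366]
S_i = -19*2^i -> [-19, -38, -76, -152, -304]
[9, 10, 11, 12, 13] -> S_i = 9 + 1*i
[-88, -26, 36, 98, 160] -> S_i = -88 + 62*i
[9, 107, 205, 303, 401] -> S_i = 9 + 98*i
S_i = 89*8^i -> [89, 712, 5696, 45568, 364544]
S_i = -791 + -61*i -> [-791, -852, -913, -974, -1035]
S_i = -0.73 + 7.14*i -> [-0.73, 6.41, 13.55, 20.69, 27.83]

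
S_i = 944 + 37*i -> [944, 981, 1018, 1055, 1092]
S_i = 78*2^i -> [78, 156, 312, 624, 1248]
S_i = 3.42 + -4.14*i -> [3.42, -0.72, -4.86, -9.0, -13.14]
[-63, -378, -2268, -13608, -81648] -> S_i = -63*6^i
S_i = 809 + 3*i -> [809, 812, 815, 818, 821]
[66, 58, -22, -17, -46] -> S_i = Random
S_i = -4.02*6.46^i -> [-4.02, -25.97, -167.76, -1083.74, -7000.94]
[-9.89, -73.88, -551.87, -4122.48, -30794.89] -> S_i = -9.89*7.47^i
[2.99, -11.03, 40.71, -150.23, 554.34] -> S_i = 2.99*(-3.69)^i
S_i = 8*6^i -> [8, 48, 288, 1728, 10368]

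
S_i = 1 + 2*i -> [1, 3, 5, 7, 9]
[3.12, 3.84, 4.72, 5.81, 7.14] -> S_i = 3.12*1.23^i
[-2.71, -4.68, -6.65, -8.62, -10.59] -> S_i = -2.71 + -1.97*i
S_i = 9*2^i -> [9, 18, 36, 72, 144]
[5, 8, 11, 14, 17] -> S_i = 5 + 3*i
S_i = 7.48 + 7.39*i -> [7.48, 14.87, 22.26, 29.65, 37.04]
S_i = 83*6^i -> [83, 498, 2988, 17928, 107568]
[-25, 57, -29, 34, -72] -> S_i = Random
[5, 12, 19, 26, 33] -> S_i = 5 + 7*i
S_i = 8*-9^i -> [8, -72, 648, -5832, 52488]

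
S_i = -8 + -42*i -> [-8, -50, -92, -134, -176]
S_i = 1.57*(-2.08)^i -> [1.57, -3.27, 6.79, -14.13, 29.39]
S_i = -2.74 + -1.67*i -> [-2.74, -4.41, -6.08, -7.75, -9.42]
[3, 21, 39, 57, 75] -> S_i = 3 + 18*i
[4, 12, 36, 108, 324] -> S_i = 4*3^i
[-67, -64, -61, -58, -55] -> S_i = -67 + 3*i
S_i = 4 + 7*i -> [4, 11, 18, 25, 32]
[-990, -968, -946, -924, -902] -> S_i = -990 + 22*i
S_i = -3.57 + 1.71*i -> [-3.57, -1.86, -0.15, 1.56, 3.27]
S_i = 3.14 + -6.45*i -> [3.14, -3.31, -9.76, -16.21, -22.66]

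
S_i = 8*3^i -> [8, 24, 72, 216, 648]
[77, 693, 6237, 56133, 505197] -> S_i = 77*9^i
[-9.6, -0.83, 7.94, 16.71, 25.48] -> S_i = -9.60 + 8.77*i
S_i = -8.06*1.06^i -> [-8.06, -8.54, -9.06, -9.6, -10.18]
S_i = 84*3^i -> [84, 252, 756, 2268, 6804]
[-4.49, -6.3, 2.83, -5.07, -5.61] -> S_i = Random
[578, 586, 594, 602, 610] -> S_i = 578 + 8*i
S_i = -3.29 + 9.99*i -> [-3.29, 6.7, 16.69, 26.68, 36.67]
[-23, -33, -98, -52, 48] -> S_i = Random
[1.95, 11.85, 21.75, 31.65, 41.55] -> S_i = 1.95 + 9.90*i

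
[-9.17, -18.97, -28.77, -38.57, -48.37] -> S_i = -9.17 + -9.80*i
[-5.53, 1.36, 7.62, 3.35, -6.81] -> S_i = Random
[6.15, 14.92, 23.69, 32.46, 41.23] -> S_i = 6.15 + 8.77*i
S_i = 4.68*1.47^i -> [4.68, 6.88, 10.11, 14.87, 21.85]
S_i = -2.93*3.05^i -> [-2.93, -8.94, -27.26, -83.13, -253.55]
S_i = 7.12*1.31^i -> [7.12, 9.33, 12.22, 16.01, 20.97]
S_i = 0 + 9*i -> [0, 9, 18, 27, 36]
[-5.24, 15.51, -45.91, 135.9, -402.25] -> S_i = -5.24*(-2.96)^i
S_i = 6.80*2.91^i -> [6.8, 19.79, 57.58, 167.57, 487.62]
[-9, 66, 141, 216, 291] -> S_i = -9 + 75*i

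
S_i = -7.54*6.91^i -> [-7.54, -52.1, -360.02, -2487.74, -17190.3]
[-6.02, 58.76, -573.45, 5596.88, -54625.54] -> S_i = -6.02*(-9.76)^i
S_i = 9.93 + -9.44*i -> [9.93, 0.49, -8.95, -18.39, -27.83]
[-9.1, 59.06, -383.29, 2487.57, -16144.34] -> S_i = -9.10*(-6.49)^i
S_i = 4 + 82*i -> [4, 86, 168, 250, 332]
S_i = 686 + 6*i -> [686, 692, 698, 704, 710]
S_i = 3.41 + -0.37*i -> [3.41, 3.04, 2.67, 2.3, 1.93]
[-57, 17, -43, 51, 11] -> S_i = Random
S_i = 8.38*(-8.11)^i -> [8.38, -67.96, 551.17, -4469.99, 36251.62]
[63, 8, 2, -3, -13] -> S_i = Random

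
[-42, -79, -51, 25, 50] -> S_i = Random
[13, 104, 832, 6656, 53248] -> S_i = 13*8^i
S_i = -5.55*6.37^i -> [-5.55, -35.35, -225.2, -1434.54, -9137.99]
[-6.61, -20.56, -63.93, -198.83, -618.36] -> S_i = -6.61*3.11^i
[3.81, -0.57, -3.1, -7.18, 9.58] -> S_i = Random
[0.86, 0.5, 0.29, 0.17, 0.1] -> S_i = 0.86*0.58^i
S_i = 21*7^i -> [21, 147, 1029, 7203, 50421]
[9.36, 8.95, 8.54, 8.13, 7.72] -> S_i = 9.36 + -0.41*i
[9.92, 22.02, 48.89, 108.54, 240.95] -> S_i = 9.92*2.22^i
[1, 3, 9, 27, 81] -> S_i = 1*3^i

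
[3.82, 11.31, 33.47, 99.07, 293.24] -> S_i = 3.82*2.96^i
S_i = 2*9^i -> [2, 18, 162, 1458, 13122]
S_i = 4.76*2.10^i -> [4.76, 10.0, 20.99, 44.08, 92.57]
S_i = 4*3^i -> [4, 12, 36, 108, 324]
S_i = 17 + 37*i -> [17, 54, 91, 128, 165]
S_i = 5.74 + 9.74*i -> [5.74, 15.48, 25.22, 34.96, 44.7]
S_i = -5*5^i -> [-5, -25, -125, -625, -3125]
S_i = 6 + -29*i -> [6, -23, -52, -81, -110]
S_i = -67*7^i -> [-67, -469, -3283, -22981, -160867]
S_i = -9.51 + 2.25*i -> [-9.51, -7.26, -5.01, -2.76, -0.51]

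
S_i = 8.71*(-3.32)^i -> [8.71, -28.92, 96.01, -318.74, 1058.21]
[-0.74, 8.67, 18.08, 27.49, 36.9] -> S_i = -0.74 + 9.41*i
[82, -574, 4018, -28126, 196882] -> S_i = 82*-7^i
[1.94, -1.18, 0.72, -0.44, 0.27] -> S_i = 1.94*(-0.61)^i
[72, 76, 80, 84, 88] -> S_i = 72 + 4*i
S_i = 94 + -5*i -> [94, 89, 84, 79, 74]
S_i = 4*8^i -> [4, 32, 256, 2048, 16384]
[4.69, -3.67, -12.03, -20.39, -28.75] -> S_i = 4.69 + -8.36*i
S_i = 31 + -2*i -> [31, 29, 27, 25, 23]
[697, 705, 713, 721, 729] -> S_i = 697 + 8*i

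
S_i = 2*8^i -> [2, 16, 128, 1024, 8192]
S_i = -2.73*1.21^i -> [-2.73, -3.3, -4.0, -4.84, -5.85]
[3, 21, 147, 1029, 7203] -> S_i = 3*7^i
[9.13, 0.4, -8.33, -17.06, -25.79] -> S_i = 9.13 + -8.73*i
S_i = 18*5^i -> [18, 90, 450, 2250, 11250]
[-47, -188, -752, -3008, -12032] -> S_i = -47*4^i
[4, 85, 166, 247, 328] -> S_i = 4 + 81*i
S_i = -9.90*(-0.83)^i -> [-9.9, 8.22, -6.82, 5.66, -4.7]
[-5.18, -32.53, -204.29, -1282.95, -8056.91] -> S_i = -5.18*6.28^i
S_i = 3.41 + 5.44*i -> [3.41, 8.85, 14.29, 19.73, 25.17]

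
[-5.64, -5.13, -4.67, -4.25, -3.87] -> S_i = -5.64*0.91^i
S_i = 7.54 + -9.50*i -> [7.54, -1.96, -11.46, -20.96, -30.46]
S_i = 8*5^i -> [8, 40, 200, 1000, 5000]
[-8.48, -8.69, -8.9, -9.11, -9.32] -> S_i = -8.48 + -0.21*i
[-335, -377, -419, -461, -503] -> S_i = -335 + -42*i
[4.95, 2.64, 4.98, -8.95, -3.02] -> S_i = Random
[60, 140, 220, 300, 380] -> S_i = 60 + 80*i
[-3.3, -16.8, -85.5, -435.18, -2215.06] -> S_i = -3.30*5.09^i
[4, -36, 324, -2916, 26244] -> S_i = 4*-9^i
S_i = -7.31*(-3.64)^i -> [-7.31, 26.61, -96.85, 352.55, -1283.28]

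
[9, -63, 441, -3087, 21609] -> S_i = 9*-7^i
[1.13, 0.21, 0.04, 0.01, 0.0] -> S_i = 1.13*0.19^i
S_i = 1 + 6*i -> [1, 7, 13, 19, 25]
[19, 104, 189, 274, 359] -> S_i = 19 + 85*i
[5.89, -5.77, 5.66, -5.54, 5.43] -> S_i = 5.89*(-0.98)^i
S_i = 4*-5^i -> [4, -20, 100, -500, 2500]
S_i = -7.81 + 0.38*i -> [-7.81, -7.43, -7.05, -6.67, -6.29]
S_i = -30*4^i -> [-30, -120, -480, -1920, -7680]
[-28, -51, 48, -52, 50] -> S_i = Random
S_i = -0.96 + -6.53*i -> [-0.96, -7.49, -14.02, -20.55, -27.08]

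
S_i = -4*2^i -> [-4, -8, -16, -32, -64]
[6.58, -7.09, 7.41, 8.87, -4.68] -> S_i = Random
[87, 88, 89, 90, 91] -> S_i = 87 + 1*i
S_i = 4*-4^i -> [4, -16, 64, -256, 1024]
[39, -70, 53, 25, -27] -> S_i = Random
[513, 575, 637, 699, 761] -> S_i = 513 + 62*i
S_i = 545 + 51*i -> [545, 596, 647, 698, 749]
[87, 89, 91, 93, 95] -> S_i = 87 + 2*i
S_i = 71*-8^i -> [71, -568, 4544, -36352, 290816]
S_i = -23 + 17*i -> [-23, -6, 11, 28, 45]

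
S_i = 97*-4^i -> [97, -388, 1552, -6208, 24832]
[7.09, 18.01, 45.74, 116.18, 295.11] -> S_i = 7.09*2.54^i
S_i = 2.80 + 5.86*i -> [2.8, 8.66, 14.52, 20.38, 26.24]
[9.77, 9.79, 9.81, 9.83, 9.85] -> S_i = 9.77 + 0.02*i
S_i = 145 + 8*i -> [145, 153, 161, 169, 177]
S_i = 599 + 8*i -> [599, 607, 615, 623, 631]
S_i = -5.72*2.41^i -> [-5.72, -13.79, -33.22, -80.07, -192.96]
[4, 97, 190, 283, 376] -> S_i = 4 + 93*i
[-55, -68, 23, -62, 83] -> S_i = Random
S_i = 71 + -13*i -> [71, 58, 45, 32, 19]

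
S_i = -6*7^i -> [-6, -42, -294, -2058, -14406]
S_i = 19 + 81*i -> [19, 100, 181, 262, 343]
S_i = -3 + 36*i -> [-3, 33, 69, 105, 141]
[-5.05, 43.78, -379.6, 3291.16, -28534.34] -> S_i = -5.05*(-8.67)^i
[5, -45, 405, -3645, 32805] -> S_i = 5*-9^i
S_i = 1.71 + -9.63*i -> [1.71, -7.92, -17.55, -27.18, -36.81]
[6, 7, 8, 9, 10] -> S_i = 6 + 1*i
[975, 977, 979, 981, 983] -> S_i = 975 + 2*i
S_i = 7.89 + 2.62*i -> [7.89, 10.51, 13.13, 15.75, 18.37]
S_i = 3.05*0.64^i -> [3.05, 1.95, 1.25, 0.8, 0.51]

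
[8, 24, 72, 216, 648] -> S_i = 8*3^i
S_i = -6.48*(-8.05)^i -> [-6.48, 52.16, -419.92, 3380.36, -27211.88]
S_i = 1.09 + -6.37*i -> [1.09, -5.28, -11.65, -18.02, -24.39]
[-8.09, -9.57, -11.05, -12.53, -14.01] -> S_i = -8.09 + -1.48*i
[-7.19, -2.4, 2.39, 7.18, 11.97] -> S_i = -7.19 + 4.79*i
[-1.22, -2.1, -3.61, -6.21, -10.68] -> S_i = -1.22*1.72^i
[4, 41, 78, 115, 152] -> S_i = 4 + 37*i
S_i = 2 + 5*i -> [2, 7, 12, 17, 22]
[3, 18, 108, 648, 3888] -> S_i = 3*6^i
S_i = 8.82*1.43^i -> [8.82, 12.61, 18.04, 25.79, 36.88]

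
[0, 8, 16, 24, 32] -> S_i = 0 + 8*i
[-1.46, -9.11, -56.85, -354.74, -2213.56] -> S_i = -1.46*6.24^i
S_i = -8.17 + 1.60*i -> [-8.17, -6.57, -4.97, -3.37, -1.77]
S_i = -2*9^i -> [-2, -18, -162, -1458, -13122]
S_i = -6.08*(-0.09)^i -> [-6.08, 0.55, -0.05, 0.0, -0.0]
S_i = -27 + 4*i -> [-27, -23, -19, -15, -11]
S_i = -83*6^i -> [-83, -498, -2988, -17928, -107568]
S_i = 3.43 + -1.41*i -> [3.43, 2.02, 0.61, -0.8, -2.21]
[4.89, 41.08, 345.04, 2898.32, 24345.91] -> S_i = 4.89*8.40^i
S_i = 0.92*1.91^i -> [0.92, 1.76, 3.36, 6.41, 12.24]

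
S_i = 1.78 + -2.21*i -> [1.78, -0.43, -2.64, -4.85, -7.06]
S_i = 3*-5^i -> [3, -15, 75, -375, 1875]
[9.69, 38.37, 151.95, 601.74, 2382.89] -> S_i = 9.69*3.96^i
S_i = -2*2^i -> [-2, -4, -8, -16, -32]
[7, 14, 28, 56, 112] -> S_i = 7*2^i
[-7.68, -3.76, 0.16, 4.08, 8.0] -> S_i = -7.68 + 3.92*i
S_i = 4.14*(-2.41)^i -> [4.14, -9.98, 24.05, -57.95, 139.66]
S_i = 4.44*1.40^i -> [4.44, 6.22, 8.7, 12.18, 17.06]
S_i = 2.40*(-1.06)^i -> [2.4, -2.54, 2.7, -2.86, 3.03]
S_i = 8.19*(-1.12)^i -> [8.19, -9.17, 10.27, -11.51, 12.89]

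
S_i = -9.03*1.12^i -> [-9.03, -10.11, -11.33, -12.69, -14.21]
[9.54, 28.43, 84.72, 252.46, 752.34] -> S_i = 9.54*2.98^i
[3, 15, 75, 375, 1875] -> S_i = 3*5^i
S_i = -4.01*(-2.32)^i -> [-4.01, 9.3, -21.58, 50.07, -116.17]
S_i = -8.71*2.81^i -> [-8.71, -24.48, -68.78, -193.26, -543.05]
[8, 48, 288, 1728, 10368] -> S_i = 8*6^i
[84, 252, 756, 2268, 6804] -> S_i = 84*3^i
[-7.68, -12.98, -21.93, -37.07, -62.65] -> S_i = -7.68*1.69^i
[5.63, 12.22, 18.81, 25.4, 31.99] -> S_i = 5.63 + 6.59*i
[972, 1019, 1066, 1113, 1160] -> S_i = 972 + 47*i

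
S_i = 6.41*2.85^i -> [6.41, 18.27, 52.07, 148.39, 422.9]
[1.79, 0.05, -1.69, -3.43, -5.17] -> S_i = 1.79 + -1.74*i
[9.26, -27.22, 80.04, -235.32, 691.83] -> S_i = 9.26*(-2.94)^i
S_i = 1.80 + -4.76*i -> [1.8, -2.96, -7.72, -12.48, -17.24]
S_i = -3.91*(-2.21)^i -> [-3.91, 8.64, -19.1, 42.2, -93.27]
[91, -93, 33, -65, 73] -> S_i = Random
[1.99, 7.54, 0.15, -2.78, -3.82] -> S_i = Random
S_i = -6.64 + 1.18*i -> [-6.64, -5.46, -4.28, -3.1, -1.92]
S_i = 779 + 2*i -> [779, 781, 783, 785, 787]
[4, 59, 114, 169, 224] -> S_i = 4 + 55*i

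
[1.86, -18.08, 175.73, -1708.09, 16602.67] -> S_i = 1.86*(-9.72)^i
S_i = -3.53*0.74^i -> [-3.53, -2.61, -1.93, -1.43, -1.06]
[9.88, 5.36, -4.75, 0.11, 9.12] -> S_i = Random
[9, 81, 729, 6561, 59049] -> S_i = 9*9^i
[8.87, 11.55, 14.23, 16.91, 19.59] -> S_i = 8.87 + 2.68*i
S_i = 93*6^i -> [93, 558, 3348, 20088, 120528]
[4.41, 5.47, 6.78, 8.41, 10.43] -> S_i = 4.41*1.24^i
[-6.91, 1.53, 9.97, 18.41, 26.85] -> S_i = -6.91 + 8.44*i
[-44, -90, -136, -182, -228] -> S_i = -44 + -46*i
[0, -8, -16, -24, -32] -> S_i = 0 + -8*i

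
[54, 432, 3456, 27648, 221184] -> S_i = 54*8^i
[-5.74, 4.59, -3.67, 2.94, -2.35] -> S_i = -5.74*(-0.80)^i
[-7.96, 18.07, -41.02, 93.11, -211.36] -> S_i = -7.96*(-2.27)^i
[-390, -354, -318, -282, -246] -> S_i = -390 + 36*i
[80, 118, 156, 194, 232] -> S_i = 80 + 38*i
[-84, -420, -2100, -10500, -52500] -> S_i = -84*5^i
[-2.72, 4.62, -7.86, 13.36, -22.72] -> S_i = -2.72*(-1.70)^i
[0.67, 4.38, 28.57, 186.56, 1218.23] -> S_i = 0.67*6.53^i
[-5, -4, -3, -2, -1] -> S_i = -5 + 1*i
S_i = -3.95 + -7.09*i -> [-3.95, -11.04, -18.13, -25.22, -32.31]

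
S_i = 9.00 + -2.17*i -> [9.0, 6.83, 4.66, 2.49, 0.32]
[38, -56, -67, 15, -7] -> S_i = Random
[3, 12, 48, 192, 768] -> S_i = 3*4^i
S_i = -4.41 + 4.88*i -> [-4.41, 0.47, 5.35, 10.23, 15.11]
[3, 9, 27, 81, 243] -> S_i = 3*3^i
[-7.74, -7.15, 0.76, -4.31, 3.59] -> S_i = Random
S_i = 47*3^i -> [47, 141, 423, 1269, 3807]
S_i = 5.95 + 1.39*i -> [5.95, 7.34, 8.73, 10.12, 11.51]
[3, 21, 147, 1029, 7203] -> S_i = 3*7^i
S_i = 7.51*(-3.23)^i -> [7.51, -24.26, 78.35, -253.07, 817.43]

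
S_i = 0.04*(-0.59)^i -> [0.04, -0.02, 0.01, -0.01, 0.0]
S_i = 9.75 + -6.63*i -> [9.75, 3.12, -3.51, -10.14, -16.77]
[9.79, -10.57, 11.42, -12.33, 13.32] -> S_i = 9.79*(-1.08)^i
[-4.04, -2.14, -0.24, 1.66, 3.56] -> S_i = -4.04 + 1.90*i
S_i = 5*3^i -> [5, 15, 45, 135, 405]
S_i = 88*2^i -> [88, 176, 352, 704, 1408]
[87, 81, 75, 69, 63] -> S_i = 87 + -6*i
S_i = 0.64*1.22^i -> [0.64, 0.78, 0.95, 1.16, 1.42]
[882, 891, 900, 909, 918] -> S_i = 882 + 9*i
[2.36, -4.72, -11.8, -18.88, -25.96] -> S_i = 2.36 + -7.08*i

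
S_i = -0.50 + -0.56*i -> [-0.5, -1.06, -1.62, -2.18, -2.74]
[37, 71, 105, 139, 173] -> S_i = 37 + 34*i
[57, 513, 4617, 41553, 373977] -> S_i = 57*9^i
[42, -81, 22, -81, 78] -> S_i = Random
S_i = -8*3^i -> [-8, -24, -72, -216, -648]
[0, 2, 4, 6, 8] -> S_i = 0 + 2*i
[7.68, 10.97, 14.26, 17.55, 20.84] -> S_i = 7.68 + 3.29*i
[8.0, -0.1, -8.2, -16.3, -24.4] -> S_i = 8.00 + -8.10*i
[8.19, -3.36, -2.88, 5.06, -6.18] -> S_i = Random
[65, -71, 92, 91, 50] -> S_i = Random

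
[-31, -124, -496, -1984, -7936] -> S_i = -31*4^i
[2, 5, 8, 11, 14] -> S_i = 2 + 3*i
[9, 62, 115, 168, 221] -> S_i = 9 + 53*i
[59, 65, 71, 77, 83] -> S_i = 59 + 6*i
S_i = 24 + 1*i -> [24, 25, 26, 27, 28]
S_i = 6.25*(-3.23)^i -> [6.25, -20.19, 65.21, -210.61, 680.28]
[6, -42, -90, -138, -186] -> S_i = 6 + -48*i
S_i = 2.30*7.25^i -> [2.3, 16.67, 120.89, 876.48, 6354.48]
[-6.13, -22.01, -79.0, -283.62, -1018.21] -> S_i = -6.13*3.59^i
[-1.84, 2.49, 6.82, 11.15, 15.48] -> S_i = -1.84 + 4.33*i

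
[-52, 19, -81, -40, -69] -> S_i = Random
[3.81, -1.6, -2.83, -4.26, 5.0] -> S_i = Random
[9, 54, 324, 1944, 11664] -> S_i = 9*6^i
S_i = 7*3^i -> [7, 21, 63, 189, 567]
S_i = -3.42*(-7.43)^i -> [-3.42, 25.41, -188.8, 1402.79, -10422.73]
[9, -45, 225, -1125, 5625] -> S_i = 9*-5^i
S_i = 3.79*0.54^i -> [3.79, 2.05, 1.11, 0.6, 0.32]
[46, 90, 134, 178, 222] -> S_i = 46 + 44*i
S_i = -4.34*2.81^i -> [-4.34, -12.2, -34.27, -96.3, -270.59]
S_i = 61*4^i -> [61, 244, 976, 3904, 15616]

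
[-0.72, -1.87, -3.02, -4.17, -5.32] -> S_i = -0.72 + -1.15*i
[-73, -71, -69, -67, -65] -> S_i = -73 + 2*i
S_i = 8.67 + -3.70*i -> [8.67, 4.97, 1.27, -2.43, -6.13]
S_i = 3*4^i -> [3, 12, 48, 192, 768]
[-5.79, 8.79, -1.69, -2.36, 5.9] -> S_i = Random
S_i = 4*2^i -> [4, 8, 16, 32, 64]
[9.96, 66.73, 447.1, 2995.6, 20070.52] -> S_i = 9.96*6.70^i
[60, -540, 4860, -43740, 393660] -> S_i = 60*-9^i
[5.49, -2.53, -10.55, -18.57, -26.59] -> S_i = 5.49 + -8.02*i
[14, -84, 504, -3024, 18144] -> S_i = 14*-6^i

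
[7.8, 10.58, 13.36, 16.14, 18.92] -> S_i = 7.80 + 2.78*i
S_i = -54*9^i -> [-54, -486, -4374, -39366, -354294]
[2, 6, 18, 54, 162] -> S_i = 2*3^i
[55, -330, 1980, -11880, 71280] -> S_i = 55*-6^i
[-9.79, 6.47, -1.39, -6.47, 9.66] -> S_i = Random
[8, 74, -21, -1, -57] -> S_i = Random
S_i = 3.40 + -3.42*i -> [3.4, -0.02, -3.44, -6.86, -10.28]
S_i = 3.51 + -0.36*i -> [3.51, 3.15, 2.79, 2.43, 2.07]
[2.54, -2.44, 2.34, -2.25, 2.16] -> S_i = 2.54*(-0.96)^i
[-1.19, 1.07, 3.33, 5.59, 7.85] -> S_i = -1.19 + 2.26*i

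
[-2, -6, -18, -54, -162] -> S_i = -2*3^i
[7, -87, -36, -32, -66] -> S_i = Random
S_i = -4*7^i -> [-4, -28, -196, -1372, -9604]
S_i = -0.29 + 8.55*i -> [-0.29, 8.26, 16.81, 25.36, 33.91]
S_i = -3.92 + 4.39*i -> [-3.92, 0.47, 4.86, 9.25, 13.64]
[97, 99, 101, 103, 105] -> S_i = 97 + 2*i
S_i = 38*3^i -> [38, 114, 342, 1026, 3078]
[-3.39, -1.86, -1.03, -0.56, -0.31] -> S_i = -3.39*0.55^i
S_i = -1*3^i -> [-1, -3, -9, -27, -81]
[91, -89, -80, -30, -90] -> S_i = Random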